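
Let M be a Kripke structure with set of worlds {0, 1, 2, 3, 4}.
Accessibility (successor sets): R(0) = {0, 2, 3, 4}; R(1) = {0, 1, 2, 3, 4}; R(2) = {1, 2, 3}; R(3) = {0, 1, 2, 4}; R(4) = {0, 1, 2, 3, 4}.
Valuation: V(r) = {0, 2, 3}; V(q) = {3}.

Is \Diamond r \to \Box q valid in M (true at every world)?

No

Recall that \Box ψ holds at a world iff ψ holds at every accessible world, and \Diamond ψ holds iff ψ holds at some accessible world.
Let φ = \Diamond r \to \Box q. Evaluate φ at each world:
  0 (successors {0, 2, 3, 4}): φ is false.
  1 (successors {0, 1, 2, 3, 4}): φ is false.
  2 (successors {1, 2, 3}): φ is false.
  3 (successors {0, 1, 2, 4}): φ is false.
  4 (successors {0, 1, 2, 3, 4}): φ is false.
Detail at 0 (counterexample):
  At 0: \Diamond r is true, \Box q is false, so \Diamond r \to \Box q is false.
    At 0: \Diamond r requires r at some successor in {0, 2, 3, 4}.
      r holds at 0, so \Diamond r is true at 0.
    At 0: \Box q requires q at every successor {0, 2, 3, 4}.
      q fails at 0, so \Box q is false at 0.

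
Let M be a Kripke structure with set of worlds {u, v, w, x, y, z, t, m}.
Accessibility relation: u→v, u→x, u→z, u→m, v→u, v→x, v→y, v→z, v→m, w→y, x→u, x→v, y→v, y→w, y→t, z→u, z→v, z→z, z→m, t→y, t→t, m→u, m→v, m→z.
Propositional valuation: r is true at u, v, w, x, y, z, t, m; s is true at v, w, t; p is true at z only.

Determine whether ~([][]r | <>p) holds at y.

At y: [][]r | <>p is true, so ~([][]r | <>p) is false.
  At y: [][]r is true, <>p is false, so [][]r | <>p is true.
    At y: [][]r requires []r at every successor {v, w, t}.
      At v: []r is true.
      At w: []r is true.
      At t: []r is true.
    So [][]r is true at y.
    At y: <>p requires p at some successor in {v, w, t}.
      At v: p is false.
      At w: p is false.
      At t: p is false.
    So <>p is false at y.

No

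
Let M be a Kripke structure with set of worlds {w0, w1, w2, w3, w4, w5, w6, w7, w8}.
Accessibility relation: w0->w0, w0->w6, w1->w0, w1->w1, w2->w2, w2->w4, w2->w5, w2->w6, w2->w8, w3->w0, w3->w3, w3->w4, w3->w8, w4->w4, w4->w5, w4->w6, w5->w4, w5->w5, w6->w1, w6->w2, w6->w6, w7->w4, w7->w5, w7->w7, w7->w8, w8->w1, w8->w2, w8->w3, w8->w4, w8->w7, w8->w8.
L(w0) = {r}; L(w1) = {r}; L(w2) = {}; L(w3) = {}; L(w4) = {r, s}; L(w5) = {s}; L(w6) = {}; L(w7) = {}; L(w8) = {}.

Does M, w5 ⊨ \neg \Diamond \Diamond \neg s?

No

At w5: \Diamond \Diamond \neg s is true, so \neg \Diamond \Diamond \neg s is false.
  At w5: \Diamond \Diamond \neg s requires \Diamond \neg s at some successor in {w4, w5}.
    \Diamond \neg s holds at w4, so \Diamond \Diamond \neg s is true at w5.
      At w4: \Diamond \neg s requires \neg s at some successor in {w4, w5, w6}.
        \neg s holds at w6, so \Diamond \neg s is true at w4.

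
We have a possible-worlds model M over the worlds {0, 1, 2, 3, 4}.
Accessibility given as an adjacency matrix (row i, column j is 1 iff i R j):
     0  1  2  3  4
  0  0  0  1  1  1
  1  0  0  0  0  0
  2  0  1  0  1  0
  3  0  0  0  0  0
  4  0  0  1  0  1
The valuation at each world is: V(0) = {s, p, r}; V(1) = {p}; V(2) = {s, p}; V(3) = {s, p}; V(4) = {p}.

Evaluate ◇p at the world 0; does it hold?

Yes

At 0: ◇p requires p at some successor in {2, 3, 4}.
  p holds at 2, so ◇p is true at 0.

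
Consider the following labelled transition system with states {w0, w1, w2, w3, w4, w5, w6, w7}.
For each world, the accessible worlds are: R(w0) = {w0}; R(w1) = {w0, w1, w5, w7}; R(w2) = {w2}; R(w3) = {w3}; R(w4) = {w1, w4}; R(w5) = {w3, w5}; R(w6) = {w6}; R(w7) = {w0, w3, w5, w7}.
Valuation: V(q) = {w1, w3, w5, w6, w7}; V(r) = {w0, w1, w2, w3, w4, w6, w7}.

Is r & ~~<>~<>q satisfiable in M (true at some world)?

Let φ = r & ~~<>~<>q. Evaluate φ at each world:
  w0 (successors {w0}): φ is true.
  w1 (successors {w0, w1, w5, w7}): φ is true.
  w2 (successors {w2}): φ is true.
  w3 (successors {w3}): φ is false.
  w4 (successors {w1, w4}): φ is false.
  w5 (successors {w3, w5}): φ is false.
  w6 (successors {w6}): φ is false.
  w7 (successors {w0, w3, w5, w7}): φ is true.
Detail at w0 (witness):
  At w0: r is true, ~~<>~<>q is true, so r & ~~<>~<>q is true.
    At w0: ~<>~<>q is false, so ~~<>~<>q is true.
      At w0: <>~<>q is true, so ~<>~<>q is false.

Yes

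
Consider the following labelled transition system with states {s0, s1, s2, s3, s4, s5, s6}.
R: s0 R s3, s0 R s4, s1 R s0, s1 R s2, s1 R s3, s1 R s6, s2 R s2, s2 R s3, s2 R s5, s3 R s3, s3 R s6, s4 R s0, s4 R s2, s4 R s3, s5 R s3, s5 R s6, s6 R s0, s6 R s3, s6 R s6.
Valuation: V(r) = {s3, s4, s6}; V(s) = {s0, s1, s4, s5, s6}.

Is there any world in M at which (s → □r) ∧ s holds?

Yes

Let φ = (s → □r) ∧ s. Evaluate φ at each world:
  s0 (successors {s3, s4}): φ is true.
  s1 (successors {s0, s2, s3, s6}): φ is false.
  s2 (successors {s2, s3, s5}): φ is false.
  s3 (successors {s3, s6}): φ is false.
  s4 (successors {s0, s2, s3}): φ is false.
  s5 (successors {s3, s6}): φ is true.
  s6 (successors {s0, s3, s6}): φ is false.
Detail at s0 (witness):
  At s0: s → □r is true, s is true, so (s → □r) ∧ s is true.
    At s0: s is true, □r is true, so s → □r is true.
      At s0: □r requires r at every successor {s3, s4}.
        At s3: r is true.
        At s4: r is true.
      So □r is true at s0.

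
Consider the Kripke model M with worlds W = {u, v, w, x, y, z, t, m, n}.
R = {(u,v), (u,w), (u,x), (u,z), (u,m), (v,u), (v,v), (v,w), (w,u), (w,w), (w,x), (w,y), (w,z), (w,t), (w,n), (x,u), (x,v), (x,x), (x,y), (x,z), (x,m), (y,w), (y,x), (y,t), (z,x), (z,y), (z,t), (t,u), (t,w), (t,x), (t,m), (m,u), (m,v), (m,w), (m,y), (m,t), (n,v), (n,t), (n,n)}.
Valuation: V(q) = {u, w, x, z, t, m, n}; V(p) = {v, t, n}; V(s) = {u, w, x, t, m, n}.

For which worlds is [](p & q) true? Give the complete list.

Let φ = [](p & q). Evaluate φ at each world:
  u (successors {v, w, x, z, m}): φ is false.
  v (successors {u, v, w}): φ is false.
  w (successors {u, w, x, y, z, t, n}): φ is false.
  x (successors {u, v, x, y, z, m}): φ is false.
  y (successors {w, x, t}): φ is false.
  z (successors {x, y, t}): φ is false.
  t (successors {u, w, x, m}): φ is false.
  m (successors {u, v, w, y, t}): φ is false.
  n (successors {v, t, n}): φ is false.
For instance, at n:
  At n: [](p & q) requires p & q at every successor {v, t, n}.
    p & q fails at v, so [](p & q) is false at n.
Satisfying worlds: none.

none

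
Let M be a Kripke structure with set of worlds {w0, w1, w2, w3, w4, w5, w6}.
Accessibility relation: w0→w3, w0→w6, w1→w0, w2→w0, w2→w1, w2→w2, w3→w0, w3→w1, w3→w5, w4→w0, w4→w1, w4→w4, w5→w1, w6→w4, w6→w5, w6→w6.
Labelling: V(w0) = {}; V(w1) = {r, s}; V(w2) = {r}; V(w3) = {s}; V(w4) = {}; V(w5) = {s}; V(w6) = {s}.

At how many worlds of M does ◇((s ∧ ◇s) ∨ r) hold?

6

Let φ = ◇((s ∧ ◇s) ∨ r). Evaluate φ at each world:
  w0 (successors {w3, w6}): φ is true.
  w1 (successors {w0}): φ is false.
  w2 (successors {w0, w1, w2}): φ is true.
  w3 (successors {w0, w1, w5}): φ is true.
  w4 (successors {w0, w1, w4}): φ is true.
  w5 (successors {w1}): φ is true.
  w6 (successors {w4, w5, w6}): φ is true.
For instance, at w6:
  At w6: ◇((s ∧ ◇s) ∨ r) requires (s ∧ ◇s) ∨ r at some successor in {w4, w5, w6}.
    (s ∧ ◇s) ∨ r holds at w5, so ◇((s ∧ ◇s) ∨ r) is true at w6.
      At w5: s ∧ ◇s is true, r is false, so (s ∧ ◇s) ∨ r is true.
Satisfying worlds: {w0, w2, w3, w4, w5, w6}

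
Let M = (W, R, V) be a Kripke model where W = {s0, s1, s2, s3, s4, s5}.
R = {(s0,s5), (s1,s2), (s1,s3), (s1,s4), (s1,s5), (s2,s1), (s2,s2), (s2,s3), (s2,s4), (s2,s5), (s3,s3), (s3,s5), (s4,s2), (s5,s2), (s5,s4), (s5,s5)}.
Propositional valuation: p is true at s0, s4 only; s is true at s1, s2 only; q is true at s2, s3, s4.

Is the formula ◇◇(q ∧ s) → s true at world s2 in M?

Yes

Recall that ◇ψ holds at a world iff ψ holds at some accessible world.
At s2: ◇◇(q ∧ s) is true, s is true, so ◇◇(q ∧ s) → s is true.
  At s2: ◇◇(q ∧ s) requires ◇(q ∧ s) at some successor in {s1, s2, s3, s4, s5}.
    ◇(q ∧ s) holds at s1, so ◇◇(q ∧ s) is true at s2.
      At s1: ◇(q ∧ s) requires q ∧ s at some successor in {s2, s3, s4, s5}.
        q ∧ s holds at s2, so ◇(q ∧ s) is true at s1.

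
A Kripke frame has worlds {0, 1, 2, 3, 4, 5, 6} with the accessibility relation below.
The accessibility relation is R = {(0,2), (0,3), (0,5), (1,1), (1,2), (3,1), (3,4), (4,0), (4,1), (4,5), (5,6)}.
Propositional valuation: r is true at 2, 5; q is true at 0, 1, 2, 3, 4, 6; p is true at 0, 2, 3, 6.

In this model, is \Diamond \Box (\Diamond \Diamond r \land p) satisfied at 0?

At 0: \Diamond \Box (\Diamond \Diamond r \land p) requires \Box (\Diamond \Diamond r \land p) at some successor in {2, 3, 5}.
  \Box (\Diamond \Diamond r \land p) holds at 2, so \Diamond \Box (\Diamond \Diamond r \land p) is true at 0.
    At 2: no accessible worlds, so \Box (\Diamond \Diamond r \land p) holds vacuously.

Yes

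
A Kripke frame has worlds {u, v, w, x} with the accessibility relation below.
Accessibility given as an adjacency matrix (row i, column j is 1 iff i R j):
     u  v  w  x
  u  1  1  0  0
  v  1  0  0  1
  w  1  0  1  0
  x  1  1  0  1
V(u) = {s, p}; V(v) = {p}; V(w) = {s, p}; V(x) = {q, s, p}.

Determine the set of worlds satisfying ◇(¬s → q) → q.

Recall that ◇ψ holds at a world iff ψ holds at some accessible world.
Let φ = ◇(¬s → q) → q. Evaluate φ at each world:
  u (successors {u, v}): φ is false.
  v (successors {u, x}): φ is false.
  w (successors {u, w}): φ is false.
  x (successors {u, v, x}): φ is true.
For instance, at w:
  At w: ◇(¬s → q) is true, q is false, so ◇(¬s → q) → q is false.
    At w: ◇(¬s → q) requires ¬s → q at some successor in {u, w}.
      ¬s → q holds at u, so ◇(¬s → q) is true at w.
Satisfying worlds: {x}

x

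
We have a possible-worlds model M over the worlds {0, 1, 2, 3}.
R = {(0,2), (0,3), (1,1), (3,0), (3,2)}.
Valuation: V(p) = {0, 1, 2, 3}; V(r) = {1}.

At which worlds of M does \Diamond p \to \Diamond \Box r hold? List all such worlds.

Recall that \Box ψ holds at a world iff ψ holds at every accessible world, and \Diamond ψ holds iff ψ holds at some accessible world.
Let φ = \Diamond p \to \Diamond \Box r. Evaluate φ at each world:
  0 (successors {2, 3}): φ is true.
  1 (successors {1}): φ is true.
  2 (successors ∅): φ is true.
  3 (successors {0, 2}): φ is true.
For instance, at 1:
  At 1: \Diamond p is true, \Diamond \Box r is true, so \Diamond p \to \Diamond \Box r is true.
    At 1: \Diamond p requires p at some successor in {1}.
      p holds at 1, so \Diamond p is true at 1.
    At 1: \Diamond \Box r requires \Box r at some successor in {1}.
      \Box r holds at 1, so \Diamond \Box r is true at 1.
Satisfying worlds: {0, 1, 2, 3}

0, 1, 2, 3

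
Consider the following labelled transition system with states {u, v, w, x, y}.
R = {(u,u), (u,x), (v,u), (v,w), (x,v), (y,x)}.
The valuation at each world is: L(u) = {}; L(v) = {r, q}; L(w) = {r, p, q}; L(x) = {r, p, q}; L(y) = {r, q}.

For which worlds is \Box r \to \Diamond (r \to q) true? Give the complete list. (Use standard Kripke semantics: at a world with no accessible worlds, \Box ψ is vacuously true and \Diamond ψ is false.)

Let φ = \Box r \to \Diamond (r \to q). Evaluate φ at each world:
  u (successors {u, x}): φ is true.
  v (successors {u, w}): φ is true.
  w (successors ∅): φ is false.
  x (successors {v}): φ is true.
  y (successors {x}): φ is true.
For instance, at x:
  At x: \Box r is true, \Diamond (r \to q) is true, so \Box r \to \Diamond (r \to q) is true.
    At x: \Box r requires r at every successor {v}.
      At v: r is true.
    So \Box r is true at x.
    At x: \Diamond (r \to q) requires r \to q at some successor in {v}.
      r \to q holds at v, so \Diamond (r \to q) is true at x.
Satisfying worlds: {u, v, x, y}

u, v, x, y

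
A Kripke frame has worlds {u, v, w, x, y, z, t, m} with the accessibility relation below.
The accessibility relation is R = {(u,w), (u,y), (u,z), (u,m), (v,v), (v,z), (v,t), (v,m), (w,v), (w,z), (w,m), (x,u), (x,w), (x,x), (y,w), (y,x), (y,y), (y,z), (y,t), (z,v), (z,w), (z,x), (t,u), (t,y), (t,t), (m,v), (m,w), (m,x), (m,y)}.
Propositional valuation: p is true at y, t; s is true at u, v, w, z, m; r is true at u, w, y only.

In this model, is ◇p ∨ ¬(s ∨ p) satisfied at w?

At w: ◇p is false, ¬(s ∨ p) is false, so ◇p ∨ ¬(s ∨ p) is false.
  At w: ◇p requires p at some successor in {v, z, m}.
    At v: p is false.
    At z: p is false.
    At m: p is false.
  So ◇p is false at w.

No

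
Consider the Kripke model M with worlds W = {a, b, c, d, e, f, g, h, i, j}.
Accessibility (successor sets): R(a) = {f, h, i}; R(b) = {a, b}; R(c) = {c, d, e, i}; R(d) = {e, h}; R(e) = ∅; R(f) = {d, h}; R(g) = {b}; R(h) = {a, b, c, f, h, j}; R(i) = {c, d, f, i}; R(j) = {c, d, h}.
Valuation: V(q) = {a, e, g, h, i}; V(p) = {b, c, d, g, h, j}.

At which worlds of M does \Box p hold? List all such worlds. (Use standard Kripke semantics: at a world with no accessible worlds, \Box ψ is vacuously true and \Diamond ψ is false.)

e, f, g, j

Let φ = \Box p. Evaluate φ at each world:
  a (successors {f, h, i}): φ is false.
  b (successors {a, b}): φ is false.
  c (successors {c, d, e, i}): φ is false.
  d (successors {e, h}): φ is false.
  e (successors ∅): φ is true.
  f (successors {d, h}): φ is true.
  g (successors {b}): φ is true.
  h (successors {a, b, c, f, h, j}): φ is false.
  i (successors {c, d, f, i}): φ is false.
  j (successors {c, d, h}): φ is true.
For instance, at b:
  At b: \Box p requires p at every successor {a, b}.
    p fails at a, so \Box p is false at b.
Satisfying worlds: {e, f, g, j}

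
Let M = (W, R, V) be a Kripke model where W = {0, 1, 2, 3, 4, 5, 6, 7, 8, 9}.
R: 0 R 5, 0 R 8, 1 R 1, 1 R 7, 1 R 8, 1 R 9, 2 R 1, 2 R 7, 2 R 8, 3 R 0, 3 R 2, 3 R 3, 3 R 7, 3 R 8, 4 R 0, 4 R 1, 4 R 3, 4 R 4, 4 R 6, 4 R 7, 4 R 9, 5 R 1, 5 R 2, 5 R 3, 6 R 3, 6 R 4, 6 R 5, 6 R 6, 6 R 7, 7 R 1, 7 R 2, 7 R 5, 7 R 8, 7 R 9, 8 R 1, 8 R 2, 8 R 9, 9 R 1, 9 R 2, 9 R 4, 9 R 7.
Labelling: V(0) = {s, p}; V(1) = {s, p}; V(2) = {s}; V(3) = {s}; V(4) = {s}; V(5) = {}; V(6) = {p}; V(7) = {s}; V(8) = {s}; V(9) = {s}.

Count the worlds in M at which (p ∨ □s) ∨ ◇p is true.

10

Recall that □ψ holds at a world iff ψ holds at every accessible world, and ◇ψ holds iff ψ holds at some accessible world.
Let φ = (p ∨ □s) ∨ ◇p. Evaluate φ at each world:
  0 (successors {5, 8}): φ is true.
  1 (successors {1, 7, 8, 9}): φ is true.
  2 (successors {1, 7, 8}): φ is true.
  3 (successors {0, 2, 3, 7, 8}): φ is true.
  4 (successors {0, 1, 3, 4, 6, 7, 9}): φ is true.
  5 (successors {1, 2, 3}): φ is true.
  6 (successors {3, 4, 5, 6, 7}): φ is true.
  7 (successors {1, 2, 5, 8, 9}): φ is true.
  8 (successors {1, 2, 9}): φ is true.
  9 (successors {1, 2, 4, 7}): φ is true.
For instance, at 9:
  At 9: p ∨ □s is true, ◇p is true, so (p ∨ □s) ∨ ◇p is true.
    At 9: p is false, □s is true, so p ∨ □s is true.
      At 9: □s requires s at every successor {1, 2, 4, 7}.
        At 1: s is true.
        At 2: s is true.
        At 4: s is true.
        At 7: s is true.
      So □s is true at 9.
    At 9: ◇p requires p at some successor in {1, 2, 4, 7}.
      p holds at 1, so ◇p is true at 9.
Satisfying worlds: {0, 1, 2, 3, 4, 5, 6, 7, 8, 9}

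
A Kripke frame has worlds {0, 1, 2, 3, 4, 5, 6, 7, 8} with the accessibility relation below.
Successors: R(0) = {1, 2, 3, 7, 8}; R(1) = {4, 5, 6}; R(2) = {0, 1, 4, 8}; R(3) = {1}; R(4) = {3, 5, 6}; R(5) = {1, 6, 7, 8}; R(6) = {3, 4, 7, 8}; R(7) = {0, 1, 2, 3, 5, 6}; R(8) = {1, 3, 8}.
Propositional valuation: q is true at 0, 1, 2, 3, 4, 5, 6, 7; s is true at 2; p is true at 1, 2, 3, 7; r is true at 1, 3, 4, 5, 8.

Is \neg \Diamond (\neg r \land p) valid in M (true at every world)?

Recall that \Diamond ψ holds at a world iff ψ holds at some accessible world.
Let φ = \neg \Diamond (\neg r \land p). Evaluate φ at each world:
  0 (successors {1, 2, 3, 7, 8}): φ is false.
  1 (successors {4, 5, 6}): φ is true.
  2 (successors {0, 1, 4, 8}): φ is true.
  3 (successors {1}): φ is true.
  4 (successors {3, 5, 6}): φ is true.
  5 (successors {1, 6, 7, 8}): φ is false.
  6 (successors {3, 4, 7, 8}): φ is false.
  7 (successors {0, 1, 2, 3, 5, 6}): φ is false.
  8 (successors {1, 3, 8}): φ is true.
Detail at 0 (counterexample):
  At 0: \Diamond (\neg r \land p) is true, so \neg \Diamond (\neg r \land p) is false.
    At 0: \Diamond (\neg r \land p) requires \neg r \land p at some successor in {1, 2, 3, 7, 8}.
      \neg r \land p holds at 2, so \Diamond (\neg r \land p) is true at 0.

No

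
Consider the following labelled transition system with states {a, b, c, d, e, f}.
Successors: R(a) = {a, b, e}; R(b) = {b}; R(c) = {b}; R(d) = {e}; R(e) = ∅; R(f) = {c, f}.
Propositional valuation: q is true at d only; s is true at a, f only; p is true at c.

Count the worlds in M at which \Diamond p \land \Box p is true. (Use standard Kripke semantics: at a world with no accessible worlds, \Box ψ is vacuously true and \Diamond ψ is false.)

Let φ = \Diamond p \land \Box p. Evaluate φ at each world:
  a (successors {a, b, e}): φ is false.
  b (successors {b}): φ is false.
  c (successors {b}): φ is false.
  d (successors {e}): φ is false.
  e (successors ∅): φ is false.
  f (successors {c, f}): φ is false.
For instance, at f:
  At f: \Diamond p is true, \Box p is false, so \Diamond p \land \Box p is false.
    At f: \Diamond p requires p at some successor in {c, f}.
      p holds at c, so \Diamond p is true at f.
    At f: \Box p requires p at every successor {c, f}.
      p fails at f, so \Box p is false at f.
Satisfying worlds: none.

0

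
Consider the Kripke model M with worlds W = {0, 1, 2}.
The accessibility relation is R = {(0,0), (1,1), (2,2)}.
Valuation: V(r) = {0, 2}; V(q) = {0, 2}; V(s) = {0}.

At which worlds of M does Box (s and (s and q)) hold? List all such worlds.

0

Recall that Box ψ holds at a world iff ψ holds at every accessible world, and Dia ψ holds iff ψ holds at some accessible world.
Let φ = Box (s and (s and q)). Evaluate φ at each world:
  0 (successors {0}): φ is true.
  1 (successors {1}): φ is false.
  2 (successors {2}): φ is false.
For instance, at 1:
  At 1: Box (s and (s and q)) requires s and (s and q) at every successor {1}.
    s and (s and q) fails at 1, so Box (s and (s and q)) is false at 1.
Satisfying worlds: {0}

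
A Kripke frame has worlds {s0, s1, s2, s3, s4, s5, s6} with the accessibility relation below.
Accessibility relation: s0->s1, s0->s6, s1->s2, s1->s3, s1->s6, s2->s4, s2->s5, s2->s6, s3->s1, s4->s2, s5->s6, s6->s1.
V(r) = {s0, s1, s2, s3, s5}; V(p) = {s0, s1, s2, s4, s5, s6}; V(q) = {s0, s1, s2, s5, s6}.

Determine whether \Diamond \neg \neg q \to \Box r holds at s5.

At s5: \Diamond \neg \neg q is true, \Box r is false, so \Diamond \neg \neg q \to \Box r is false.
  At s5: \Diamond \neg \neg q requires \neg \neg q at some successor in {s6}.
    \neg \neg q holds at s6, so \Diamond \neg \neg q is true at s5.
  At s5: \Box r requires r at every successor {s6}.
    r fails at s6, so \Box r is false at s5.

No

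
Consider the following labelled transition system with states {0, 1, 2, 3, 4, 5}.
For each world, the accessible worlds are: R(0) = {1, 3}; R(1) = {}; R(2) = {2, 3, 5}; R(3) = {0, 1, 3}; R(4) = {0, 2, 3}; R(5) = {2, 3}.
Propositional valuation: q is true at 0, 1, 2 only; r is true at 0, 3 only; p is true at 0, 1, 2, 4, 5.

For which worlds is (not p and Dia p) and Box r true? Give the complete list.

Let φ = (not p and Dia p) and Box r. Evaluate φ at each world:
  0 (successors {1, 3}): φ is false.
  1 (successors ∅): φ is false.
  2 (successors {2, 3, 5}): φ is false.
  3 (successors {0, 1, 3}): φ is false.
  4 (successors {0, 2, 3}): φ is false.
  5 (successors {2, 3}): φ is false.
For instance, at 3:
  At 3: not p and Dia p is true, Box r is false, so (not p and Dia p) and Box r is false.
    At 3: not p is true, Dia p is true, so not p and Dia p is true.
      At 3: Dia p requires p at some successor in {0, 1, 3}.
        p holds at 0, so Dia p is true at 3.
    At 3: Box r requires r at every successor {0, 1, 3}.
      r fails at 1, so Box r is false at 3.
Satisfying worlds: none.

none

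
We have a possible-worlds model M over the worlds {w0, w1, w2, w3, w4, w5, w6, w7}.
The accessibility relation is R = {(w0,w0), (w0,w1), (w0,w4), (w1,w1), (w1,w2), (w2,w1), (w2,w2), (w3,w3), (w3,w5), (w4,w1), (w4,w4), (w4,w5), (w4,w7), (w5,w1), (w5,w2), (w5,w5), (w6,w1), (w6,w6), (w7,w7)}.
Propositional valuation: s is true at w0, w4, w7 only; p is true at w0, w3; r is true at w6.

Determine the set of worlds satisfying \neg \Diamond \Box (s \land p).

Let φ = \neg \Diamond \Box (s \land p). Evaluate φ at each world:
  w0 (successors {w0, w1, w4}): φ is true.
  w1 (successors {w1, w2}): φ is true.
  w2 (successors {w1, w2}): φ is true.
  w3 (successors {w3, w5}): φ is true.
  w4 (successors {w1, w4, w5, w7}): φ is true.
  w5 (successors {w1, w2, w5}): φ is true.
  w6 (successors {w1, w6}): φ is true.
  w7 (successors {w7}): φ is true.
For instance, at w2:
  At w2: \Diamond \Box (s \land p) is false, so \neg \Diamond \Box (s \land p) is true.
    At w2: \Diamond \Box (s \land p) requires \Box (s \land p) at some successor in {w1, w2}.
      At w1: \Box (s \land p) is false.
      At w2: \Box (s \land p) is false.
    So \Diamond \Box (s \land p) is false at w2.
Satisfying worlds: {w0, w1, w2, w3, w4, w5, w6, w7}

w0, w1, w2, w3, w4, w5, w6, w7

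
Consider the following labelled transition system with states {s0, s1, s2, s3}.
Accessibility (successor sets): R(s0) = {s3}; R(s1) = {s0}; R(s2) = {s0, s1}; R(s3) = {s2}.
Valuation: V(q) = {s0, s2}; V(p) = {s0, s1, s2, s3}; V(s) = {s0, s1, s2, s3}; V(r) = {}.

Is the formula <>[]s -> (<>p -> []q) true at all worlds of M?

No

Recall that []ψ holds at a world iff ψ holds at every accessible world, and <>ψ holds iff ψ holds at some accessible world.
Let φ = <>[]s -> (<>p -> []q). Evaluate φ at each world:
  s0 (successors {s3}): φ is false.
  s1 (successors {s0}): φ is true.
  s2 (successors {s0, s1}): φ is false.
  s3 (successors {s2}): φ is true.
Detail at s0 (counterexample):
  At s0: <>[]s is true, <>p -> []q is false, so <>[]s -> (<>p -> []q) is false.
    At s0: <>[]s requires []s at some successor in {s3}.
      []s holds at s3, so <>[]s is true at s0.
    At s0: <>p is true, []q is false, so <>p -> []q is false.
      At s0: <>p requires p at some successor in {s3}.
        p holds at s3, so <>p is true at s0.
      At s0: []q requires q at every successor {s3}.
        q fails at s3, so []q is false at s0.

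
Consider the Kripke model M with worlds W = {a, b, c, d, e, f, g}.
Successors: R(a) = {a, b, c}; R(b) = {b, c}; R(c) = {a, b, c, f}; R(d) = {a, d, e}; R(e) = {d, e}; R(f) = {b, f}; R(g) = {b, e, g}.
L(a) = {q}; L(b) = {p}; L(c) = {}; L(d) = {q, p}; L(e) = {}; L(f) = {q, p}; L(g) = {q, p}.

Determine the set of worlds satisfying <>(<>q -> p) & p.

b, d, f, g

Recall that <>ψ holds at a world iff ψ holds at some accessible world.
Let φ = <>(<>q -> p) & p. Evaluate φ at each world:
  a (successors {a, b, c}): φ is false.
  b (successors {b, c}): φ is true.
  c (successors {a, b, c, f}): φ is false.
  d (successors {a, d, e}): φ is true.
  e (successors {d, e}): φ is false.
  f (successors {b, f}): φ is true.
  g (successors {b, e, g}): φ is true.
For instance, at d:
  At d: <>(<>q -> p) is true, p is true, so <>(<>q -> p) & p is true.
    At d: <>(<>q -> p) requires <>q -> p at some successor in {a, d, e}.
      <>q -> p holds at d, so <>(<>q -> p) is true at d.
Satisfying worlds: {b, d, f, g}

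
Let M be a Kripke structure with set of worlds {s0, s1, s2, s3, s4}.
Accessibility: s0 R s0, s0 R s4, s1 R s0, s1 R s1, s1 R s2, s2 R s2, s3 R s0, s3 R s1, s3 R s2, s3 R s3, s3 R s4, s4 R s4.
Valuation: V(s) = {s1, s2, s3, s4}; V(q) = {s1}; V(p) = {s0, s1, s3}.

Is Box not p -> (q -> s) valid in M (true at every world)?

Let φ = Box not p -> (q -> s). Evaluate φ at each world:
  s0 (successors {s0, s4}): φ is true.
  s1 (successors {s0, s1, s2}): φ is true.
  s2 (successors {s2}): φ is true.
  s3 (successors {s0, s1, s2, s3, s4}): φ is true.
  s4 (successors {s4}): φ is true.
For instance, at s3:
  At s3: Box not p is false, q -> s is true, so Box not p -> (q -> s) is true.
    At s3: Box not p requires not p at every successor {s0, s1, s2, s3, s4}.
      not p fails at s0, so Box not p is false at s3.

Yes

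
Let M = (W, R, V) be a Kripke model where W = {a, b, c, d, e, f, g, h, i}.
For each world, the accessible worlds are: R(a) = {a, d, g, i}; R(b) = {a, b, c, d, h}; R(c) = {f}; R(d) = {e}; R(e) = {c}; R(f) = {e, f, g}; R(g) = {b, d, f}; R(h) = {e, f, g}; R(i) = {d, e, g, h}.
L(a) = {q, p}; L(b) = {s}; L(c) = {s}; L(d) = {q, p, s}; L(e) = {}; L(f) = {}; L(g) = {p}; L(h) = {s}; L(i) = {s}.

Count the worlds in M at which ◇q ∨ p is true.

Let φ = ◇q ∨ p. Evaluate φ at each world:
  a (successors {a, d, g, i}): φ is true.
  b (successors {a, b, c, d, h}): φ is true.
  c (successors {f}): φ is false.
  d (successors {e}): φ is true.
  e (successors {c}): φ is false.
  f (successors {e, f, g}): φ is false.
  g (successors {b, d, f}): φ is true.
  h (successors {e, f, g}): φ is false.
  i (successors {d, e, g, h}): φ is true.
For instance, at b:
  At b: ◇q is true, p is false, so ◇q ∨ p is true.
    At b: ◇q requires q at some successor in {a, b, c, d, h}.
      q holds at a, so ◇q is true at b.
Satisfying worlds: {a, b, d, g, i}

5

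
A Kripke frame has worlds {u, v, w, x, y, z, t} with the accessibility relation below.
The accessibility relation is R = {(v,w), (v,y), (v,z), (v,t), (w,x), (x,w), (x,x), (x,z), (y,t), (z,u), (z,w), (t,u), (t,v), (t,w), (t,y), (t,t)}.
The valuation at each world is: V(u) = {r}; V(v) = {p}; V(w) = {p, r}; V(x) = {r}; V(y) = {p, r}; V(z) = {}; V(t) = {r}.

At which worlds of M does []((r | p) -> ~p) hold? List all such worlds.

u, w, y

Let φ = []((r | p) -> ~p). Evaluate φ at each world:
  u (successors ∅): φ is true.
  v (successors {w, y, z, t}): φ is false.
  w (successors {x}): φ is true.
  x (successors {w, x, z}): φ is false.
  y (successors {t}): φ is true.
  z (successors {u, w}): φ is false.
  t (successors {u, v, w, y, t}): φ is false.
For instance, at w:
  At w: []((r | p) -> ~p) requires (r | p) -> ~p at every successor {x}.
    At x: (r | p) -> ~p is true.
  So []((r | p) -> ~p) is true at w.
Satisfying worlds: {u, w, y}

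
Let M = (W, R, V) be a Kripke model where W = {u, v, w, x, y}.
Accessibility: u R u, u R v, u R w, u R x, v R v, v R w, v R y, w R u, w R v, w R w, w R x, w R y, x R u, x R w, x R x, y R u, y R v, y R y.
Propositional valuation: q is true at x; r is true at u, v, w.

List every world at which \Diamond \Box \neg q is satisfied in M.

u, v, w, y

Let φ = \Diamond \Box \neg q. Evaluate φ at each world:
  u (successors {u, v, w, x}): φ is true.
  v (successors {v, w, y}): φ is true.
  w (successors {u, v, w, x, y}): φ is true.
  x (successors {u, w, x}): φ is false.
  y (successors {u, v, y}): φ is true.
For instance, at x:
  At x: \Diamond \Box \neg q requires \Box \neg q at some successor in {u, w, x}.
    At u: \Box \neg q is false.
    At w: \Box \neg q is false.
    At x: \Box \neg q is false.
  So \Diamond \Box \neg q is false at x.
Satisfying worlds: {u, v, w, y}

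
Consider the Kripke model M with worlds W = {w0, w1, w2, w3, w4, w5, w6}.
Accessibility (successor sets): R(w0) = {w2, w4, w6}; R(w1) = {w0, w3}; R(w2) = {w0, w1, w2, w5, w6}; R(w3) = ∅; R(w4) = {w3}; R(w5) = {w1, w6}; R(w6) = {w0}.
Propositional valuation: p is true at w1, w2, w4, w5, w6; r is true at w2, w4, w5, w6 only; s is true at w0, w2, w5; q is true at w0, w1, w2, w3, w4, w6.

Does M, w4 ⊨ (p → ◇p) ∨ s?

No

At w4: p → ◇p is false, s is false, so (p → ◇p) ∨ s is false.
  At w4: p is true, ◇p is false, so p → ◇p is false.
    At w4: ◇p requires p at some successor in {w3}.
      At w3: p is false.
    So ◇p is false at w4.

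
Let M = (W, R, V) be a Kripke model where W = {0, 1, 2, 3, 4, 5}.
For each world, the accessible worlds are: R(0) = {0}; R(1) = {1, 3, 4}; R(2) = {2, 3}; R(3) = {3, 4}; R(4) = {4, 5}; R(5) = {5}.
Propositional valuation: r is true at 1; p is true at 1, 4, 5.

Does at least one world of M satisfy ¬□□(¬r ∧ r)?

Recall that □ψ holds at a world iff ψ holds at every accessible world, and ◇ψ holds iff ψ holds at some accessible world.
Let φ = ¬□□(¬r ∧ r). Evaluate φ at each world:
  0 (successors {0}): φ is true.
  1 (successors {1, 3, 4}): φ is true.
  2 (successors {2, 3}): φ is true.
  3 (successors {3, 4}): φ is true.
  4 (successors {4, 5}): φ is true.
  5 (successors {5}): φ is true.
Detail at 0 (witness):
  At 0: □□(¬r ∧ r) is false, so ¬□□(¬r ∧ r) is true.
    At 0: □□(¬r ∧ r) requires □(¬r ∧ r) at every successor {0}.
      □(¬r ∧ r) fails at 0, so □□(¬r ∧ r) is false at 0.

Yes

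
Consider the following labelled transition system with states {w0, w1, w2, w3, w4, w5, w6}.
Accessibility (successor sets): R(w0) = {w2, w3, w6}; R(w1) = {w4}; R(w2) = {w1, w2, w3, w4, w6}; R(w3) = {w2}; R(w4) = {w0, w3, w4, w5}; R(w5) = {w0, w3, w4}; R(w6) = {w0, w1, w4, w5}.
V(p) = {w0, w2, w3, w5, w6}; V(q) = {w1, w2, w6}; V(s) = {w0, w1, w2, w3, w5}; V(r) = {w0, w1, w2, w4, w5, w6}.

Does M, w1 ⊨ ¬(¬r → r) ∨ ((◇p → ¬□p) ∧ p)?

No

At w1: ¬(¬r → r) is false, (◇p → ¬□p) ∧ p is false, so ¬(¬r → r) ∨ ((◇p → ¬□p) ∧ p) is false.
  At w1: ◇p → ¬□p is true, p is false, so (◇p → ¬□p) ∧ p is false.
    At w1: ◇p is false, ¬□p is true, so ◇p → ¬□p is true.
      At w1: ◇p requires p at some successor in {w4}.
        At w4: p is false.
      So ◇p is false at w1.
      At w1: □p is false, so ¬□p is true.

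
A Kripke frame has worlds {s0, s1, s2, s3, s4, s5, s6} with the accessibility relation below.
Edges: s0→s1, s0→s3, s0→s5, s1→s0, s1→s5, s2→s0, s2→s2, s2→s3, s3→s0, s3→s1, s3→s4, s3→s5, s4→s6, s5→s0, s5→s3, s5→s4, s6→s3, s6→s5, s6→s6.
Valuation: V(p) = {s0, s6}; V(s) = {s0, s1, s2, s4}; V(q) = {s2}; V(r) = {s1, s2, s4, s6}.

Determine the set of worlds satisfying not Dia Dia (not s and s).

Let φ = not Dia Dia (not s and s). Evaluate φ at each world:
  s0 (successors {s1, s3, s5}): φ is true.
  s1 (successors {s0, s5}): φ is true.
  s2 (successors {s0, s2, s3}): φ is true.
  s3 (successors {s0, s1, s4, s5}): φ is true.
  s4 (successors {s6}): φ is true.
  s5 (successors {s0, s3, s4}): φ is true.
  s6 (successors {s3, s5, s6}): φ is true.
For instance, at s3:
  At s3: Dia Dia (not s and s) is false, so not Dia Dia (not s and s) is true.
    At s3: Dia Dia (not s and s) requires Dia (not s and s) at some successor in {s0, s1, s4, s5}.
      At s0: Dia (not s and s) is false.
      At s1: Dia (not s and s) is false.
      At s4: Dia (not s and s) is false.
      At s5: Dia (not s and s) is false.
    So Dia Dia (not s and s) is false at s3.
Satisfying worlds: {s0, s1, s2, s3, s4, s5, s6}

s0, s1, s2, s3, s4, s5, s6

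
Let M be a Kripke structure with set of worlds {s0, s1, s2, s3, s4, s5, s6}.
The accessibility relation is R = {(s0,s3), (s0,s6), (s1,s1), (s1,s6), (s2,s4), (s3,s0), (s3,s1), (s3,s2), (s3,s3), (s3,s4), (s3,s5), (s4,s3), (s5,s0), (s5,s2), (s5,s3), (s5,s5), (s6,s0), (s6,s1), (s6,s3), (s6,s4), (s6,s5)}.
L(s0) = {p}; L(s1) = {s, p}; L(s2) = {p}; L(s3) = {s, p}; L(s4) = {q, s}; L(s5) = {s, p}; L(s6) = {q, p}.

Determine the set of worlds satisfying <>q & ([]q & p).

Let φ = <>q & ([]q & p). Evaluate φ at each world:
  s0 (successors {s3, s6}): φ is false.
  s1 (successors {s1, s6}): φ is false.
  s2 (successors {s4}): φ is true.
  s3 (successors {s0, s1, s2, s3, s4, s5}): φ is false.
  s4 (successors {s3}): φ is false.
  s5 (successors {s0, s2, s3, s5}): φ is false.
  s6 (successors {s0, s1, s3, s4, s5}): φ is false.
For instance, at s1:
  At s1: <>q is true, []q & p is false, so <>q & ([]q & p) is false.
    At s1: <>q requires q at some successor in {s1, s6}.
      q holds at s6, so <>q is true at s1.
    At s1: []q is false, p is true, so []q & p is false.
      At s1: []q requires q at every successor {s1, s6}.
        q fails at s1, so []q is false at s1.
Satisfying worlds: {s2}

s2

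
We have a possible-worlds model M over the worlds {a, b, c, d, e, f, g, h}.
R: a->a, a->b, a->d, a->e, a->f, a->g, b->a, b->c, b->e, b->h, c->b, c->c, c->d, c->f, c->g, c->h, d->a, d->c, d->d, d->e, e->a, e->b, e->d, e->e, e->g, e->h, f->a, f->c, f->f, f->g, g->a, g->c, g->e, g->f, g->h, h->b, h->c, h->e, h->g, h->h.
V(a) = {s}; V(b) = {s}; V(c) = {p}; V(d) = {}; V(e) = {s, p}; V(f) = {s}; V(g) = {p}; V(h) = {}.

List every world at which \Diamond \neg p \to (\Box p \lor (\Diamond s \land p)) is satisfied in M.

c, e, g

Let φ = \Diamond \neg p \to (\Box p \lor (\Diamond s \land p)). Evaluate φ at each world:
  a (successors {a, b, d, e, f, g}): φ is false.
  b (successors {a, c, e, h}): φ is false.
  c (successors {b, c, d, f, g, h}): φ is true.
  d (successors {a, c, d, e}): φ is false.
  e (successors {a, b, d, e, g, h}): φ is true.
  f (successors {a, c, f, g}): φ is false.
  g (successors {a, c, e, f, h}): φ is true.
  h (successors {b, c, e, g, h}): φ is false.
For instance, at g:
  At g: \Diamond \neg p is true, \Box p \lor (\Diamond s \land p) is true, so \Diamond \neg p \to (\Box p \lor (\Diamond s \land p)) is true.
    At g: \Diamond \neg p requires \neg p at some successor in {a, c, e, f, h}.
      \neg p holds at a, so \Diamond \neg p is true at g.
    At g: \Box p is false, \Diamond s \land p is true, so \Box p \lor (\Diamond s \land p) is true.
      At g: \Box p requires p at every successor {a, c, e, f, h}.
        p fails at a, so \Box p is false at g.
      At g: \Diamond s is true, p is true, so \Diamond s \land p is true.
Satisfying worlds: {c, e, g}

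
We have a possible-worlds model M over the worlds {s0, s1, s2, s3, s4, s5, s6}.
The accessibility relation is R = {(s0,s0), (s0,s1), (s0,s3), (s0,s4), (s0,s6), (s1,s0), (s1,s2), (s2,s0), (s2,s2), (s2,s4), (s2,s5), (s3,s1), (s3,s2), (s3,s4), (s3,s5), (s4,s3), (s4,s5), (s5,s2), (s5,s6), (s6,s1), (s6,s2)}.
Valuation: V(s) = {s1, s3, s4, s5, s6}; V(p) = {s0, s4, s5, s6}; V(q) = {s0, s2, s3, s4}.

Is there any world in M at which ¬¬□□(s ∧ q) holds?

No

Let φ = ¬¬□□(s ∧ q). Evaluate φ at each world:
  s0 (successors {s0, s1, s3, s4, s6}): φ is false.
  s1 (successors {s0, s2}): φ is false.
  s2 (successors {s0, s2, s4, s5}): φ is false.
  s3 (successors {s1, s2, s4, s5}): φ is false.
  s4 (successors {s3, s5}): φ is false.
  s5 (successors {s2, s6}): φ is false.
  s6 (successors {s1, s2}): φ is false.
For instance, at s6:
  At s6: ¬□□(s ∧ q) is true, so ¬¬□□(s ∧ q) is false.
    At s6: □□(s ∧ q) is false, so ¬□□(s ∧ q) is true.
      At s6: □□(s ∧ q) requires □(s ∧ q) at every successor {s1, s2}.
        □(s ∧ q) fails at s1, so □□(s ∧ q) is false at s6.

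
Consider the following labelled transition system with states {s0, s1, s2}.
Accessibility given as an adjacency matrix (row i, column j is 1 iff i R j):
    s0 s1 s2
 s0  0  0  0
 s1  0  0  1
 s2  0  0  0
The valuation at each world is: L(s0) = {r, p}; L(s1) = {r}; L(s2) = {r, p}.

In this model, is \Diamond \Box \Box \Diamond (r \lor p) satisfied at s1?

At s1: \Diamond \Box \Box \Diamond (r \lor p) requires \Box \Box \Diamond (r \lor p) at some successor in {s2}.
  \Box \Box \Diamond (r \lor p) holds at s2, so \Diamond \Box \Box \Diamond (r \lor p) is true at s1.
    At s2: no accessible worlds, so \Box \Box \Diamond (r \lor p) holds vacuously.

Yes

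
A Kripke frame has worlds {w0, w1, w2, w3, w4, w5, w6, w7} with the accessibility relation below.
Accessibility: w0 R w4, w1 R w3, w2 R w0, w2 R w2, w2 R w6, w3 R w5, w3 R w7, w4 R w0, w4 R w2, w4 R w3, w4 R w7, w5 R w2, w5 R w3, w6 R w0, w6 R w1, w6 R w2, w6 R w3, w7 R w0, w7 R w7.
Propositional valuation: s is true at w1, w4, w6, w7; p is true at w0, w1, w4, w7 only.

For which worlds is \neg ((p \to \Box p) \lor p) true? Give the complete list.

Let φ = \neg ((p \to \Box p) \lor p). Evaluate φ at each world:
  w0 (successors {w4}): φ is false.
  w1 (successors {w3}): φ is false.
  w2 (successors {w0, w2, w6}): φ is false.
  w3 (successors {w5, w7}): φ is false.
  w4 (successors {w0, w2, w3, w7}): φ is false.
  w5 (successors {w2, w3}): φ is false.
  w6 (successors {w0, w1, w2, w3}): φ is false.
  w7 (successors {w0, w7}): φ is false.
For instance, at w3:
  At w3: (p \to \Box p) \lor p is true, so \neg ((p \to \Box p) \lor p) is false.
    At w3: p \to \Box p is true, p is false, so (p \to \Box p) \lor p is true.
      At w3: p is false, \Box p is false, so p \to \Box p is true.
Satisfying worlds: none.

none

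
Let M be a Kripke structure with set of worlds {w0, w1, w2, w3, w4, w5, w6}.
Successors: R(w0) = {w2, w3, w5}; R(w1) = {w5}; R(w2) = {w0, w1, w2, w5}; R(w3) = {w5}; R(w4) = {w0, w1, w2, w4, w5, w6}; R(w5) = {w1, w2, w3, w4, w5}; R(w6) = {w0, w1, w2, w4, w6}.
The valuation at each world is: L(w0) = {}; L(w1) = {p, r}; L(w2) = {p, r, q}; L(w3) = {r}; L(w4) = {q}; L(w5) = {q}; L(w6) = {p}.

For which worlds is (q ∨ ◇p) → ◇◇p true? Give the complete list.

w0, w1, w2, w3, w4, w5, w6

Let φ = (q ∨ ◇p) → ◇◇p. Evaluate φ at each world:
  w0 (successors {w2, w3, w5}): φ is true.
  w1 (successors {w5}): φ is true.
  w2 (successors {w0, w1, w2, w5}): φ is true.
  w3 (successors {w5}): φ is true.
  w4 (successors {w0, w1, w2, w4, w5, w6}): φ is true.
  w5 (successors {w1, w2, w3, w4, w5}): φ is true.
  w6 (successors {w0, w1, w2, w4, w6}): φ is true.
For instance, at w0:
  At w0: q ∨ ◇p is true, ◇◇p is true, so (q ∨ ◇p) → ◇◇p is true.
    At w0: q is false, ◇p is true, so q ∨ ◇p is true.
      At w0: ◇p requires p at some successor in {w2, w3, w5}.
        p holds at w2, so ◇p is true at w0.
    At w0: ◇◇p requires ◇p at some successor in {w2, w3, w5}.
      ◇p holds at w2, so ◇◇p is true at w0.
Satisfying worlds: {w0, w1, w2, w3, w4, w5, w6}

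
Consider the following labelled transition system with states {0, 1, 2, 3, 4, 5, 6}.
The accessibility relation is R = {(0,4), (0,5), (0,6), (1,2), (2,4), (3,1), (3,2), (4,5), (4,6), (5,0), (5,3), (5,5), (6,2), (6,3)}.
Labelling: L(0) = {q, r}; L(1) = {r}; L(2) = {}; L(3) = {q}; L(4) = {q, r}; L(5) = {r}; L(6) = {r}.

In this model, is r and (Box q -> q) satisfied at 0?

At 0: r is true, Box q -> q is true, so r and (Box q -> q) is true.
  At 0: Box q is false, q is true, so Box q -> q is true.
    At 0: Box q requires q at every successor {4, 5, 6}.
      q fails at 5, so Box q is false at 0.

Yes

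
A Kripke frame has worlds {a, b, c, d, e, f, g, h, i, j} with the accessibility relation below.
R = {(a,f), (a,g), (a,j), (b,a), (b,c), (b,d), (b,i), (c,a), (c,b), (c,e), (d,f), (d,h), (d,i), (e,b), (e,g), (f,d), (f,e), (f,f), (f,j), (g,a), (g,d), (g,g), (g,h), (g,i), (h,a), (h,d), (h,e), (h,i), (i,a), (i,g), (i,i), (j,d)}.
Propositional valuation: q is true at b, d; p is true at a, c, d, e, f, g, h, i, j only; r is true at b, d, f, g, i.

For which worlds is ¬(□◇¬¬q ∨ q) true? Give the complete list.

c, f, g, h, i, j

Let φ = ¬(□◇¬¬q ∨ q). Evaluate φ at each world:
  a (successors {f, g, j}): φ is false.
  b (successors {a, c, d, i}): φ is false.
  c (successors {a, b, e}): φ is true.
  d (successors {f, h, i}): φ is false.
  e (successors {b, g}): φ is false.
  f (successors {d, e, f, j}): φ is true.
  g (successors {a, d, g, h, i}): φ is true.
  h (successors {a, d, e, i}): φ is true.
  i (successors {a, g, i}): φ is true.
  j (successors {d}): φ is true.
For instance, at j:
  At j: □◇¬¬q ∨ q is false, so ¬(□◇¬¬q ∨ q) is true.
    At j: □◇¬¬q is false, q is false, so □◇¬¬q ∨ q is false.
      At j: □◇¬¬q requires ◇¬¬q at every successor {d}.
        ◇¬¬q fails at d, so □◇¬¬q is false at j.
Satisfying worlds: {c, f, g, h, i, j}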